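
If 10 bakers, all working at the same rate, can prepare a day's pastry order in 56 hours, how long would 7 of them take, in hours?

80 hours

Total work is 10·56 = 560 baker-hours.
With 7 bakers: 560/7 = 80 hours.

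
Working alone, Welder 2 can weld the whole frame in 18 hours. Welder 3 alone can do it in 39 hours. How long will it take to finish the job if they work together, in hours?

234/19 hours

With two workers the combined time is the product over the sum: 18·39/(18+39) = 702/57 = 234/19 hours.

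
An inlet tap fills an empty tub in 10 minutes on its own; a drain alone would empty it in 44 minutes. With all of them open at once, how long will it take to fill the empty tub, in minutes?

220/17 minutes

Net rate = 1/10 − 1/44 = (22 − 5)/220 = 17/220 per minute.
Filling time = 1 ÷ (17/220) = 220/17 minutes.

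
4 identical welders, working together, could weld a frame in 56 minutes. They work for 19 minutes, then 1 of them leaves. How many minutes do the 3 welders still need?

148/3 minutes

One welder does 1/224 of the job per minute.
After 19 minutes with 4 welders, 19/56 is done (37/56 left).
With 3 welders the rate is 3/224, so the rest takes 37/56 ÷ 3/224 = 148/3 minutes.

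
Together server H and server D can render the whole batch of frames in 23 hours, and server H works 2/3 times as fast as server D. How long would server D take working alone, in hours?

115/3 hours

Let server D's rate be r; then server H's rate is (2/3)r, so together (2/3 + 1)r = (5/3)r = 1/23.
Thus r = 3/115 per hour.
Server D alone: 115/3 hours; server H alone: 115/2 hours.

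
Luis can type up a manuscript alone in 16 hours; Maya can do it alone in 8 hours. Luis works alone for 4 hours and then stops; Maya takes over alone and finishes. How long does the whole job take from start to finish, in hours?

10 hours

In 4 hours Luis does 4/16 = 1/4 of the job, leaving 3/4.
Maya works at 1/8 per hour, so finishing takes 3/4 ÷ 1/8 = 6 hours.
Total time = 4 + 6 = 10 hours.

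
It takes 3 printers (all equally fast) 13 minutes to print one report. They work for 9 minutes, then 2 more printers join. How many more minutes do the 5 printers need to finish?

12/5 minutes

One printer does 1/39 of the job per minute.
After 9 minutes with 3 printers, 9/13 is done (4/13 left).
With 5 printers the rate is 5/39, so the rest takes 4/13 ÷ 5/39 = 12/5 minutes.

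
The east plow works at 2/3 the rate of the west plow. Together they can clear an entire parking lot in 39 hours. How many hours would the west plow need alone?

Let the west plow's rate be r; then the east plow's rate is (2/3)r, so together (2/3 + 1)r = (5/3)r = 1/39.
Thus r = 1/65 per hour.
The west plow alone: 65 hours; the east plow alone: 195/2 hours.

65 hours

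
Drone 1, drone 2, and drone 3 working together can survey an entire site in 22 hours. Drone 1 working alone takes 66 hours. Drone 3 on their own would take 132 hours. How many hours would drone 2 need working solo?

Combined rate is 1/22 per hour.
Known contribution: 1/66 + 1/132 = (2 + 1)/132 = 3/132 = 1/44 per hour.
So drone 2's rate is 1/22 − 1/44 = 1/44, meaning 44 hours alone.

44 hours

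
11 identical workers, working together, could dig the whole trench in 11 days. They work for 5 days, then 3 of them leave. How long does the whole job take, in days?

53/4 days

One worker does 1/121 of the job per day.
After 5 days with 11 workers, 5/11 is done (6/11 left).
With 8 workers the rate is 8/121, so the rest takes 6/11 ÷ 8/121 = 33/4 days.
Total = 5 + 33/4 = 53/4 days.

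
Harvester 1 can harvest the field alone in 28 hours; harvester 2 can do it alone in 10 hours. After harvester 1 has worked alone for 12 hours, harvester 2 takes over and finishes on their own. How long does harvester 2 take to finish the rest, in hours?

40/7 hours

In 12 hours harvester 1 does 12/28 = 3/7 of the job, leaving 4/7.
Harvester 2 works at 1/10 per hour, so finishing takes 4/7 ÷ 1/10 = 40/7 hours.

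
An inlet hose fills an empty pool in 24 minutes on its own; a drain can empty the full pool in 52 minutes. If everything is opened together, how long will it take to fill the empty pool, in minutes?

312/7 minutes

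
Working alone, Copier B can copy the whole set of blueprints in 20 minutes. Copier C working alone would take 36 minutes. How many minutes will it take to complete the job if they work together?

With two workers the combined time is the product over the sum: 20·36/(20+36) = 720/56 = 90/7 minutes.

90/7 minutes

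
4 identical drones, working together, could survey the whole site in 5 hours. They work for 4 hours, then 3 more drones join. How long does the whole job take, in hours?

One drone does 1/20 of the job per hour.
After 4 hours with 4 drones, 4/5 is done (1/5 left).
With 7 drones the rate is 7/20, so the rest takes 1/5 ÷ 7/20 = 4/7 hours.
Total = 4 + 4/7 = 32/7 hours.

32/7 hours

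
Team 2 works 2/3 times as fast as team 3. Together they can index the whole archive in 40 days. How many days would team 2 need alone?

Let team 3's rate be r; then team 2's rate is (2/3)r, so together (2/3 + 1)r = (5/3)r = 1/40.
Thus r = 3/200 per day.
Team 3 alone: 200/3 days; team 2 alone: 100 days.

100 days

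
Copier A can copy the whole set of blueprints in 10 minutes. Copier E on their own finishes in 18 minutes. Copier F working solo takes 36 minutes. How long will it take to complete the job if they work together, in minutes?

Combined rate: 1/10 + 1/18 + 1/36 = (18 + 10 + 5)/180 = 33/180 = 11/60 per minute.
Time = 1 ÷ (11/60) = 60/11 minutes.

60/11 minutes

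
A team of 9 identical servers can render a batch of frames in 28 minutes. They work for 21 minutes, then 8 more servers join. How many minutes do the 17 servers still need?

One server does 1/252 of the job per minute.
After 21 minutes with 9 servers, 3/4 is done (1/4 left).
With 17 servers the rate is 17/252, so the rest takes 1/4 ÷ 17/252 = 63/17 minutes.

63/17 minutes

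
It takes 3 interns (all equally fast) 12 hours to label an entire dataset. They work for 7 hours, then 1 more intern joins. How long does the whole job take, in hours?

43/4 hours

One intern does 1/36 of the job per hour.
After 7 hours with 3 interns, 7/12 is done (5/12 left).
With 4 interns the rate is 4/36 = 1/9, so the rest takes 5/12 ÷ 1/9 = 15/4 hours.
Total = 7 + 15/4 = 43/4 hours.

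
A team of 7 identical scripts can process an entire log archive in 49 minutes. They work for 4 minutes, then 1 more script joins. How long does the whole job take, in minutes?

One script does 1/343 of the job per minute.
After 4 minutes with 7 scripts, 4/49 is done (45/49 left).
With 8 scripts the rate is 8/343, so the rest takes 45/49 ÷ 8/343 = 315/8 minutes.
Total = 4 + 315/8 = 347/8 minutes.

347/8 minutes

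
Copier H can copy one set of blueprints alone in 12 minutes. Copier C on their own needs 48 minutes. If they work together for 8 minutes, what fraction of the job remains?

Combined rate: 1/12 + 1/48 = (4 + 1)/48 = 5/48 per minute.
In 8 minutes they complete 8·5/48 = 5/6 of the job.
So 1/6 remains.

1/6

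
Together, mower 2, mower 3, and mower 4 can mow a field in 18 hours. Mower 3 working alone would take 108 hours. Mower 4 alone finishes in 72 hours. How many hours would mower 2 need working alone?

216/7 hours

Combined rate is 1/18 per hour.
Known contribution: 1/108 + 1/72 = (2 + 3)/216 = 5/216 per hour.
So mower 2's rate is 1/18 − 5/216 = 7/216, meaning 216/7 hours alone.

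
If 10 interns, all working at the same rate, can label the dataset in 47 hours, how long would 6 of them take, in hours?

Total work is 10·47 = 470 intern-hours.
With 6 interns: 470/6 = 235/3 hours.

235/3 hours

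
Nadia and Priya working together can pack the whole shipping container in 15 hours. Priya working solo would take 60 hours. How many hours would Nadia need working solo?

Combined rate is 1/15 per hour.
Known contribution: 1/60 per hour.
So Nadia's rate is 1/15 − 1/60 = 1/20, meaning 20 hours alone.

20 hours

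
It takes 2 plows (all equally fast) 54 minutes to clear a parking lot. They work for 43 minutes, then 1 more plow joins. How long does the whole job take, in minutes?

One plow does 1/108 of the job per minute.
After 43 minutes with 2 plows, 43/54 is done (11/54 left).
With 3 plows the rate is 3/108 = 1/36, so the rest takes 11/54 ÷ 1/36 = 22/3 minutes.
Total = 43 + 22/3 = 151/3 minutes.

151/3 minutes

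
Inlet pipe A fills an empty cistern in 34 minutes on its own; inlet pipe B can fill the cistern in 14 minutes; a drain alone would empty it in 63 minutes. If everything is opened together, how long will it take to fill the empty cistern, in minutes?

153/13 minutes

Net rate = 1/34 + 1/14 − 1/63 = (63 + 153 − 34)/2142 = 182/2142 = 13/153 per minute.
Filling time = 1 ÷ (13/153) = 153/13 minutes.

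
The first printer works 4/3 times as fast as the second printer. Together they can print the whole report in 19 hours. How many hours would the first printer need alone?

133/4 hours

Let the second printer's rate be r; then the first printer's rate is (4/3)r, so together (4/3 + 1)r = (7/3)r = 1/19.
Thus r = 3/133 per hour.
The second printer alone: 133/3 hours; the first printer alone: 133/4 hours.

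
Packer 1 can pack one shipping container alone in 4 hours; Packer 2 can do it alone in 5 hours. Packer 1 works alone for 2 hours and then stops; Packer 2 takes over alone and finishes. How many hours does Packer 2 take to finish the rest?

5/2 hours

In 2 hours Packer 1 does 2/4 = 1/2 of the job, leaving 1/2.
Packer 2 works at 1/5 per hour, so finishing takes 1/2 ÷ 1/5 = 5/2 hours.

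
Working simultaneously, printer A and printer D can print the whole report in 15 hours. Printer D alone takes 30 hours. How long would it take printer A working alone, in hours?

Combined rate is 1/15 per hour.
Known contribution: 1/30 per hour.
So printer A's rate is 1/15 − 1/30 = 1/30, meaning 30 hours alone.

30 hours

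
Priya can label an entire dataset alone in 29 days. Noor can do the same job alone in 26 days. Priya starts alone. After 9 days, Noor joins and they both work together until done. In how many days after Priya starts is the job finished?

In the first 9 days Priya alone does 9/29 of the job, leaving 20/29.
Once everyone is working, combined rate: 1/29 + 1/26 = (26 + 29)/754 = 55/754 per day.
Remaining 20/29 at 55/754 per day takes 104/11 days.
Total from the start = 9 + 104/11 = 203/11 days.

203/11 days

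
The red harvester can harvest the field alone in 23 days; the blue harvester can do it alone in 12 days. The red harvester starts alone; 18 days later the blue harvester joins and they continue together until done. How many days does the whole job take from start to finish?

138/7 days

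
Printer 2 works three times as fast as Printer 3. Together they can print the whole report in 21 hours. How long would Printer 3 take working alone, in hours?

84 hours

Let Printer 3's rate be r; then Printer 2's rate is 3r, so together (3 + 1)r = 4r = 1/21.
Thus r = 1/84 per hour.
Printer 3 alone: 84 hours; Printer 2 alone: 28 hours.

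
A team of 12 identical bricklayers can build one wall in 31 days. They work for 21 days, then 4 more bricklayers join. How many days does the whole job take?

One bricklayer does 1/372 of the job per day.
After 21 days with 12 bricklayers, 21/31 is done (10/31 left).
With 16 bricklayers the rate is 16/372 = 4/93, so the rest takes 10/31 ÷ 4/93 = 15/2 days.
Total = 21 + 15/2 = 57/2 days.

57/2 days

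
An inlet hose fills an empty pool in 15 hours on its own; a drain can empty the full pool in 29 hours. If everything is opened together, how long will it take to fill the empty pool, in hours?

435/14 hours

Net rate = 1/15 − 1/29 = (29 − 15)/435 = 14/435 per hour.
Filling time = 1 ÷ (14/435) = 435/14 hours.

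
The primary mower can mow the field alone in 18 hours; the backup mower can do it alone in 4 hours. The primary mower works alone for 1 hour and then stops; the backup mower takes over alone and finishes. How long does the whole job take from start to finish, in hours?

In 1 hour the primary mower does 1/18 of the job, leaving 17/18.
The backup mower works at 1/4 per hour, so finishing takes 17/18 ÷ 1/4 = 34/9 hours.
Total time = 1 + 34/9 = 43/9 hours.

43/9 hours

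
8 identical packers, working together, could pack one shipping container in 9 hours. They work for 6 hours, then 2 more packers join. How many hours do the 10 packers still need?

One packer does 1/72 of the job per hour.
After 6 hours with 8 packers, 2/3 is done (1/3 left).
With 10 packers the rate is 10/72 = 5/36, so the rest takes 1/3 ÷ 5/36 = 12/5 hours.

12/5 hours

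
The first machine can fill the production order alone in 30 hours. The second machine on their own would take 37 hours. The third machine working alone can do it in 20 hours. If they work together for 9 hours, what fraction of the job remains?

Combined rate: 1/30 + 1/37 + 1/20 = (74 + 60 + 111)/2220 = 245/2220 = 49/444 per hour.
In 9 hours they complete 9·49/444 = 147/148 of the job.
So 1/148 remains.

1/148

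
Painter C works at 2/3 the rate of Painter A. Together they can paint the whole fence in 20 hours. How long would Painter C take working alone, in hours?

Let Painter A's rate be r; then Painter C's rate is (2/3)r, so together (2/3 + 1)r = (5/3)r = 1/20.
Thus r = 3/100 per hour.
Painter A alone: 100/3 hours; Painter C alone: 50 hours.

50 hours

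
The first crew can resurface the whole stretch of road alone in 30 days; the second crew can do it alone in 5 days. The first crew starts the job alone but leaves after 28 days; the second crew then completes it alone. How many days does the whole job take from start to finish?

85/3 days

In 28 days the first crew does 28/30 = 14/15 of the job, leaving 1/15.
The second crew works at 1/5 per day, so finishing takes 1/15 ÷ 1/5 = 1/3 days.
Total time = 28 + 1/3 = 85/3 days.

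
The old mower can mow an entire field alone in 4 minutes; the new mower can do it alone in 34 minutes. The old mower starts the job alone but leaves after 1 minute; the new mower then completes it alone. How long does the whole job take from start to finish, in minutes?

53/2 minutes

In 1 minute the old mower does 1/4 of the job, leaving 3/4.
The new mower works at 1/34 per minute, so finishing takes 3/4 ÷ 1/34 = 51/2 minutes.
Total time = 1 + 51/2 = 53/2 minutes.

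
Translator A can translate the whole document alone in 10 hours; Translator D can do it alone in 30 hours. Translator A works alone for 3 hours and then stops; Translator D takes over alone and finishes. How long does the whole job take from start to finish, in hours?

24 hours

In 3 hours Translator A does 3/10 of the job, leaving 7/10.
Translator D works at 1/30 per hour, so finishing takes 7/10 ÷ 1/30 = 21 hours.
Total time = 3 + 21 = 24 hours.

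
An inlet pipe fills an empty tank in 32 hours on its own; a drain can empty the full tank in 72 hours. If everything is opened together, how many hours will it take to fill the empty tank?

Net rate = 1/32 − 1/72 = (9 − 4)/288 = 5/288 per hour.
Filling time = 1 ÷ (5/288) = 288/5 hours.

288/5 hours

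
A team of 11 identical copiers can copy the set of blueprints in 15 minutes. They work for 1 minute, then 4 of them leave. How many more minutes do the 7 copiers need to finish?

22 minutes

One copier does 1/165 of the job per minute.
After 1 minute with 11 copiers, 1/15 is done (14/15 left).
With 7 copiers the rate is 7/165, so the rest takes 14/15 ÷ 7/165 = 22 minutes.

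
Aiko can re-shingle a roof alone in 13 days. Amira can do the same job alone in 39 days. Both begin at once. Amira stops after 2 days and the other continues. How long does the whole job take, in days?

37/3 days

In the first 2 days the combined rate is 4/39, so 8/39 of the job is done, leaving 31/39.
After Amira leaves the rate is 1/13 per day; the remaining 31/39 takes 31/3 days.
Total = 2 + 31/3 = 37/3 days.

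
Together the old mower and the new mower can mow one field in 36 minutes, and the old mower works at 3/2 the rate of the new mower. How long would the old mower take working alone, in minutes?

Let the new mower's rate be r; then the old mower's rate is (3/2)r, so together (3/2 + 1)r = (5/2)r = 1/36.
Thus r = 1/90 per minute.
The new mower alone: 90 minutes; the old mower alone: 60 minutes.

60 minutes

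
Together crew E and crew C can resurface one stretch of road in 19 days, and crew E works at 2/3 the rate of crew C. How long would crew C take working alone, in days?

95/3 days

Let crew C's rate be r; then crew E's rate is (2/3)r, so together (2/3 + 1)r = (5/3)r = 1/19.
Thus r = 3/95 per day.
Crew C alone: 95/3 days; crew E alone: 95/2 days.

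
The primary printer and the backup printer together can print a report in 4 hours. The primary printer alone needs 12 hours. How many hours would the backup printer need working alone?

Combined rate is 1/4 per hour.
Known contribution: 1/12 per hour.
So the backup printer's rate is 1/4 − 1/12 = 1/6, meaning 6 hours alone.

6 hours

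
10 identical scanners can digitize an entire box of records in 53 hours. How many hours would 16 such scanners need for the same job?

Total work is 10·53 = 530 scanner-hours.
With 16 scanners: 530/16 = 265/8 hours.

265/8 hours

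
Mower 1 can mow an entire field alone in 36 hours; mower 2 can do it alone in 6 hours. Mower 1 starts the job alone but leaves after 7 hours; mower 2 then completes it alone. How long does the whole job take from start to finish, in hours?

In 7 hours mower 1 does 7/36 of the job, leaving 29/36.
Mower 2 works at 1/6 per hour, so finishing takes 29/36 ÷ 1/6 = 29/6 hours.
Total time = 7 + 29/6 = 71/6 hours.

71/6 hours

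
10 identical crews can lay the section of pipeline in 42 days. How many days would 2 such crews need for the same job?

210 days

Total work is 10·42 = 420 crew-days.
With 2 crews: 420/2 = 210 days.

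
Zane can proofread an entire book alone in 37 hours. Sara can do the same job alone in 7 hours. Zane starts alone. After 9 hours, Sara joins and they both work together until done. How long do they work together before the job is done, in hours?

In the first 9 hours Zane alone does 9/37 of the job, leaving 28/37.
Once everyone is working, combined rate: 1/37 + 1/7 = (7 + 37)/259 = 44/259 per hour.
Remaining 28/37 at 44/259 per hour takes 49/11 hours.

49/11 hours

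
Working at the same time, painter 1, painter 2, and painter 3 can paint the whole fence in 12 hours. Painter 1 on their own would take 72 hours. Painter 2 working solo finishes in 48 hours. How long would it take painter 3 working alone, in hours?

144/7 hours

Combined rate is 1/12 per hour.
Known contribution: 1/72 + 1/48 = (2 + 3)/144 = 5/144 per hour.
So painter 3's rate is 1/12 − 5/144 = 7/144, meaning 144/7 hours alone.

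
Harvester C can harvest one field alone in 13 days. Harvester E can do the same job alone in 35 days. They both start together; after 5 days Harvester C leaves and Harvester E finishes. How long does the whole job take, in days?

In the first 5 days the combined rate is 48/455, so 48/91 of the job is done, leaving 43/91.
After Harvester C leaves the rate is 1/35 per day; the remaining 43/91 takes 215/13 days.
Total = 5 + 215/13 = 280/13 days.

280/13 days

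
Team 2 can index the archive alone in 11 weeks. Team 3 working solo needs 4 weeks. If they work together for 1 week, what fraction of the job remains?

Combined rate: 1/11 + 1/4 = (4 + 11)/44 = 15/44 per week.
In 1 week they complete 1·15/44 = 15/44 of the job.
So 29/44 remains.

29/44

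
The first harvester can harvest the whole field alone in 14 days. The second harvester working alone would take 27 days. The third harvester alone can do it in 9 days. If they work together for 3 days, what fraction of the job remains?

Combined rate: 1/14 + 1/27 + 1/9 = (27 + 14 + 42)/378 = 83/378 per day.
In 3 days they complete 3·83/378 = 83/126 of the job.
So 43/126 remains.

43/126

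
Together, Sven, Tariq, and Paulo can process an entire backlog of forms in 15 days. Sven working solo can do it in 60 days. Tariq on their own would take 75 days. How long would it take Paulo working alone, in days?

300/11 days

Combined rate is 1/15 per day.
Known contribution: 1/60 + 1/75 = (5 + 4)/300 = 9/300 = 3/100 per day.
So Paulo's rate is 1/15 − 3/100 = 11/300, meaning 300/11 days alone.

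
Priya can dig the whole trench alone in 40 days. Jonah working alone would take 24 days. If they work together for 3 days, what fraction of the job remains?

Combined rate: 1/40 + 1/24 = (3 + 5)/120 = 8/120 = 1/15 per day.
In 3 days they complete 3·1/15 = 1/5 of the job.
So 4/5 remains.

4/5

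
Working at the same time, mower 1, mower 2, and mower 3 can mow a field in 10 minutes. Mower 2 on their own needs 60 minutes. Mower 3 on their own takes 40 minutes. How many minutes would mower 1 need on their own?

Combined rate is 1/10 per minute.
Known contribution: 1/60 + 1/40 = (2 + 3)/120 = 5/120 = 1/24 per minute.
So mower 1's rate is 1/10 − 1/24 = 7/120, meaning 120/7 minutes alone.

120/7 minutes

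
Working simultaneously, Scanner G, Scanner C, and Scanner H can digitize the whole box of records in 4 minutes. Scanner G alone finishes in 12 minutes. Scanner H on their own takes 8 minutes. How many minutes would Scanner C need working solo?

24 minutes

Combined rate is 1/4 per minute.
Known contribution: 1/12 + 1/8 = (2 + 3)/24 = 5/24 per minute.
So Scanner C's rate is 1/4 − 5/24 = 1/24, meaning 24 minutes alone.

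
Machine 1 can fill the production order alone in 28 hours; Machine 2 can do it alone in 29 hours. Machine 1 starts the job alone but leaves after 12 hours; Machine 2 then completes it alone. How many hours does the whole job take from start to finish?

In 12 hours Machine 1 does 12/28 = 3/7 of the job, leaving 4/7.
Machine 2 works at 1/29 per hour, so finishing takes 4/7 ÷ 1/29 = 116/7 hours.
Total time = 12 + 116/7 = 200/7 hours.

200/7 hours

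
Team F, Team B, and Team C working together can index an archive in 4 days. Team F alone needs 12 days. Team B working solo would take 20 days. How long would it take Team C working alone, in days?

60/7 days

Combined rate is 1/4 per day.
Known contribution: 1/12 + 1/20 = (5 + 3)/60 = 8/60 = 2/15 per day.
So Team C's rate is 1/4 − 2/15 = 7/60, meaning 60/7 days alone.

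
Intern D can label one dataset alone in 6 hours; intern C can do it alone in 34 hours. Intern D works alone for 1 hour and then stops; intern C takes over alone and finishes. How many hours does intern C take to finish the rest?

85/3 hours

In 1 hour intern D does 1/6 of the job, leaving 5/6.
Intern C works at 1/34 per hour, so finishing takes 5/6 ÷ 1/34 = 85/3 hours.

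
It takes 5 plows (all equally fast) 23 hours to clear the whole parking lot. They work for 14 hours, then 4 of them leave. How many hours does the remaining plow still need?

One plow does 1/115 of the job per hour.
After 14 hours with 5 plows, 14/23 is done (9/23 left).
With 1 plow the rate is 1/115, so the rest takes 9/23 ÷ 1/115 = 45 hours.

45 hours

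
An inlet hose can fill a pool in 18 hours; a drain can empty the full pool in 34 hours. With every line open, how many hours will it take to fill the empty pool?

Net rate = 1/18 − 1/34 = (17 − 9)/306 = 8/306 = 4/153 per hour.
Filling time = 1 ÷ (4/153) = 153/4 hours.

153/4 hours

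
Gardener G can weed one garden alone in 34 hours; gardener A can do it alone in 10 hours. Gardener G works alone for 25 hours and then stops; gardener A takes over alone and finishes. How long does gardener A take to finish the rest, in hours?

In 25 hours gardener G does 25/34 of the job, leaving 9/34.
Gardener A works at 1/10 per hour, so finishing takes 9/34 ÷ 1/10 = 45/17 hours.

45/17 hours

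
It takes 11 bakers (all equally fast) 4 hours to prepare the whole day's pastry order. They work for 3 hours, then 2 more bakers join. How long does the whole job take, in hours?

One baker does 1/44 of the job per hour.
After 3 hours with 11 bakers, 3/4 is done (1/4 left).
With 13 bakers the rate is 13/44, so the rest takes 1/4 ÷ 13/44 = 11/13 hours.
Total = 3 + 11/13 = 50/13 hours.

50/13 hours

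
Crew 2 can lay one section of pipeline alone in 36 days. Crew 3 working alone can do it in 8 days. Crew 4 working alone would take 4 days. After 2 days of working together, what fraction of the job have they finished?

29/36

Combined rate: 1/36 + 1/8 + 1/4 = (2 + 9 + 18)/72 = 29/72 per day.
In 2 days they complete 2·29/72 = 29/36 of the job.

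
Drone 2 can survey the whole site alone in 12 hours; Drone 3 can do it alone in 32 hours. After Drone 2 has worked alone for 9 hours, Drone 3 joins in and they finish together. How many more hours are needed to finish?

24/11 hours

In 9 hours Drone 2 does 9/12 = 3/4 of the job, leaving 1/4.
Drone 2 and Drone 3 together work at 11/96 per hour, so finishing takes 1/4 ÷ 11/96 = 24/11 hours.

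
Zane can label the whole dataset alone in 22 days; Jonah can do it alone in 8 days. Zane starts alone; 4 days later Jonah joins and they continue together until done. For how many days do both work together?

24/5 days

In 4 days Zane does 4/22 = 2/11 of the job, leaving 9/11.
Zane and Jonah together work at 15/88 per day, so finishing takes 9/11 ÷ 15/88 = 24/5 days.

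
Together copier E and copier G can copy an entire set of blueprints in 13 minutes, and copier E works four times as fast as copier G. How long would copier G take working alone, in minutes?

Let copier G's rate be r; then copier E's rate is 4r, so together (4 + 1)r = 5r = 1/13.
Thus r = 1/65 per minute.
Copier G alone: 65 minutes; copier E alone: 65/4 minutes.

65 minutes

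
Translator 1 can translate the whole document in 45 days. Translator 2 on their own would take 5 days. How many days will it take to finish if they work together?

9/2 days

Combined rate: 1/45 + 1/5 = (1 + 9)/45 = 10/45 = 2/9 per day.
Time = 1 ÷ (2/9) = 9/2 days.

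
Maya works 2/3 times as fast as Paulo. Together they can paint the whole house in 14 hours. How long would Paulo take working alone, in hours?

Let Paulo's rate be r; then Maya's rate is (2/3)r, so together (2/3 + 1)r = (5/3)r = 1/14.
Thus r = 3/70 per hour.
Paulo alone: 70/3 hours; Maya alone: 35 hours.

70/3 hours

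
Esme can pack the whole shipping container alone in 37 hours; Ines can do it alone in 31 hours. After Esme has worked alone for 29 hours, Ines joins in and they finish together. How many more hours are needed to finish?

62/17 hours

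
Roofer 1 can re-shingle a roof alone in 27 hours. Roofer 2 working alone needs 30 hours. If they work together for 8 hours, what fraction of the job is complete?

76/135

Combined rate: 1/27 + 1/30 = (10 + 9)/270 = 19/270 per hour.
In 8 hours they complete 8·19/270 = 76/135 of the job.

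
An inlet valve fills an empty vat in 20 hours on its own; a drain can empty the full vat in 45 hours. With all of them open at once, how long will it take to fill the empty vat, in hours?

Net rate = 1/20 − 1/45 = (9 − 4)/180 = 5/180 = 1/36 per hour.
Filling time = 1 ÷ (1/36) = 36 hours.

36 hours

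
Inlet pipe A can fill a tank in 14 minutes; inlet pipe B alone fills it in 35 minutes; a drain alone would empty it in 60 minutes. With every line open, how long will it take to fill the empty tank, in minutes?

Net rate = 1/14 + 1/35 − 1/60 = (30 + 12 − 7)/420 = 35/420 = 1/12 per minute.
Filling time = 1 ÷ (1/12) = 12 minutes.

12 minutes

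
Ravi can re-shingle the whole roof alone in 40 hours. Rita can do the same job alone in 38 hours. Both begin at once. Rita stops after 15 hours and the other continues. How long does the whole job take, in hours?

In the first 15 hours the combined rate is 39/760, so 117/152 of the job is done, leaving 35/152.
After Rita leaves the rate is 1/40 per hour; the remaining 35/152 takes 175/19 hours.
Total = 15 + 175/19 = 460/19 hours.

460/19 hours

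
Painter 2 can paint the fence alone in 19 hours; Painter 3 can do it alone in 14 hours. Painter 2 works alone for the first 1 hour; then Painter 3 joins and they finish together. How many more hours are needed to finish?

In 1 hour Painter 2 does 1/19 of the job, leaving 18/19.
Painter 2 and Painter 3 together work at 33/266 per hour, so finishing takes 18/19 ÷ 33/266 = 84/11 hours.

84/11 hours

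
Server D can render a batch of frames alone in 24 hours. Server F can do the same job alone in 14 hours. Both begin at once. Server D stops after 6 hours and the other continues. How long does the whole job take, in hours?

In the first 6 hours the combined rate is 19/168, so 19/28 of the job is done, leaving 9/28.
After Server D leaves the rate is 1/14 per hour; the remaining 9/28 takes 9/2 hours.
Total = 6 + 9/2 = 21/2 hours.

21/2 hours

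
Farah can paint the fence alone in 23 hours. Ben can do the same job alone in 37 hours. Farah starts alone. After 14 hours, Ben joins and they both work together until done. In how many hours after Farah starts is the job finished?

391/20 hours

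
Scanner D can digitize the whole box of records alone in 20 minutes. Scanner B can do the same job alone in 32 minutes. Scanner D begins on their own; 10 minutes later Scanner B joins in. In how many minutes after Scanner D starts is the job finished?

In the first 10 minutes Scanner D alone does 10/20 = 1/2 of the job, leaving 1/2.
Once everyone is working, combined rate: 1/20 + 1/32 = (8 + 5)/160 = 13/160 per minute.
Remaining 1/2 at 13/160 per minute takes 80/13 minutes.
Total from the start = 10 + 80/13 = 210/13 minutes.

210/13 minutes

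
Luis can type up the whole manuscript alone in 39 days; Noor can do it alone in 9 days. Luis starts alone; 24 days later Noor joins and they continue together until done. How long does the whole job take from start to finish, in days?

In 24 days Luis does 24/39 = 8/13 of the job, leaving 5/13.
Luis and Noor together work at 16/117 per day, so finishing takes 5/13 ÷ 16/117 = 45/16 days.
Total time = 24 + 45/16 = 429/16 days.

429/16 days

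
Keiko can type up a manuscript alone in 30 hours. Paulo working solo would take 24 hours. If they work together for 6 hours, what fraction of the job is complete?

9/20

Combined rate: 1/30 + 1/24 = (4 + 5)/120 = 9/120 = 3/40 per hour.
In 6 hours they complete 6·3/40 = 9/20 of the job.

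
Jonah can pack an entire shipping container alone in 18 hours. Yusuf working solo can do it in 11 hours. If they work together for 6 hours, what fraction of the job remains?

4/33

Combined rate: 1/18 + 1/11 = (11 + 18)/198 = 29/198 per hour.
In 6 hours they complete 6·29/198 = 29/33 of the job.
So 4/33 remains.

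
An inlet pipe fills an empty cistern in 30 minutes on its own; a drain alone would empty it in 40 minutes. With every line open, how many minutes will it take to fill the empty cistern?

Net rate = 1/30 − 1/40 = (4 − 3)/120 = 1/120 per minute.
Filling time = 1 ÷ (1/120) = 120 minutes.

120 minutes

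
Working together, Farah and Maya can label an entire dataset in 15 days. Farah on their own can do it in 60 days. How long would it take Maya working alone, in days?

Combined rate is 1/15 per day.
Known contribution: 1/60 per day.
So Maya's rate is 1/15 − 1/60 = 1/20, meaning 20 days alone.

20 days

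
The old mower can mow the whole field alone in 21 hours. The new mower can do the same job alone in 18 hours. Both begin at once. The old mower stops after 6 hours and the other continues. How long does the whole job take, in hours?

In the first 6 hours the combined rate is 13/126, so 13/21 of the job is done, leaving 8/21.
After the old mower leaves the rate is 1/18 per hour; the remaining 8/21 takes 48/7 hours.
Total = 6 + 48/7 = 90/7 hours.

90/7 hours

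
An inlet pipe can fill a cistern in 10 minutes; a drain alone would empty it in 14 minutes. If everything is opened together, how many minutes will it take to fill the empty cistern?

Net rate = 1/10 − 1/14 = (7 − 5)/70 = 2/70 = 1/35 per minute.
Filling time = 1 ÷ (1/35) = 35 minutes.

35 minutes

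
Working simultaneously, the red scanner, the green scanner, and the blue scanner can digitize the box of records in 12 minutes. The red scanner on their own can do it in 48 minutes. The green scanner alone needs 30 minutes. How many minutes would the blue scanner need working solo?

240/7 minutes

Combined rate is 1/12 per minute.
Known contribution: 1/48 + 1/30 = (5 + 8)/240 = 13/240 per minute.
So the blue scanner's rate is 1/12 − 13/240 = 7/240, meaning 240/7 minutes alone.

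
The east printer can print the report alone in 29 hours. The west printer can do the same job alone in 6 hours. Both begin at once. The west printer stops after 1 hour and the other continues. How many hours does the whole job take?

145/6 hours

In the first 1 hour the combined rate is 35/174, so 35/174 of the job is done, leaving 139/174.
After the west printer leaves the rate is 1/29 per hour; the remaining 139/174 takes 139/6 hours.
Total = 1 + 139/6 = 145/6 hours.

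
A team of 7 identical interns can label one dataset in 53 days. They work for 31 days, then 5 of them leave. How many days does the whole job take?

One intern does 1/371 of the job per day.
After 31 days with 7 interns, 31/53 is done (22/53 left).
With 2 interns the rate is 2/371, so the rest takes 22/53 ÷ 2/371 = 77 days.
Total = 31 + 77 = 108 days.

108 days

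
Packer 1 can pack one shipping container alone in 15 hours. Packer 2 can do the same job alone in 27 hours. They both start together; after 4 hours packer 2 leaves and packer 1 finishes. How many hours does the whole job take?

In the first 4 hours the combined rate is 14/135, so 56/135 of the job is done, leaving 79/135.
After packer 2 leaves the rate is 1/15 per hour; the remaining 79/135 takes 79/9 hours.
Total = 4 + 79/9 = 115/9 hours.

115/9 hours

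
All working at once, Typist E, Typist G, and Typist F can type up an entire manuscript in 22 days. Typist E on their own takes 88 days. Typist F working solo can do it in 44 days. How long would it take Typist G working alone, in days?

Combined rate is 1/22 per day.
Known contribution: 1/88 + 1/44 = (1 + 2)/88 = 3/88 per day.
So Typist G's rate is 1/22 − 3/88 = 1/88, meaning 88 days alone.

88 days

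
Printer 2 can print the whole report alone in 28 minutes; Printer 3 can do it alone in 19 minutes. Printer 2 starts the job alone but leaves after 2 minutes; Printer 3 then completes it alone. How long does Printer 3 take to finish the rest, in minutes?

247/14 minutes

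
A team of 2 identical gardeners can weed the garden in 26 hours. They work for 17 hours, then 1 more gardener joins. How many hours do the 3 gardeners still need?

One gardener does 1/52 of the job per hour.
After 17 hours with 2 gardeners, 17/26 is done (9/26 left).
With 3 gardeners the rate is 3/52, so the rest takes 9/26 ÷ 3/52 = 6 hours.

6 hours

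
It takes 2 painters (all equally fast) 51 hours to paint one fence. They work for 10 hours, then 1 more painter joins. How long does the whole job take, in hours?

One painter does 1/102 of the job per hour.
After 10 hours with 2 painters, 10/51 is done (41/51 left).
With 3 painters the rate is 3/102 = 1/34, so the rest takes 41/51 ÷ 1/34 = 82/3 hours.
Total = 10 + 82/3 = 112/3 hours.

112/3 hours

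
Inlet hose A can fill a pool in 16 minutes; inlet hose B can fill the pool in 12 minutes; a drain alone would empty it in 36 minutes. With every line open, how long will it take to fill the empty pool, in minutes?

144/17 minutes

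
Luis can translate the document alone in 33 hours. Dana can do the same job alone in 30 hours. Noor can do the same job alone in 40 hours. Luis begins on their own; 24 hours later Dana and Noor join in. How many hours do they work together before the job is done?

40/13 hours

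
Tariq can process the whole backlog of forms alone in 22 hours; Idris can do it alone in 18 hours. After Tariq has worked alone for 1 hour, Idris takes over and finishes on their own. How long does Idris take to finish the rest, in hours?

In 1 hour Tariq does 1/22 of the job, leaving 21/22.
Idris works at 1/18 per hour, so finishing takes 21/22 ÷ 1/18 = 189/11 hours.

189/11 hours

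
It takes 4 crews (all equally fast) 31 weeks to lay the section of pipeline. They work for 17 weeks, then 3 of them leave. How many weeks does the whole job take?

73 weeks

One crew does 1/124 of the job per week.
After 17 weeks with 4 crews, 17/31 is done (14/31 left).
With 1 crew the rate is 1/124, so the rest takes 14/31 ÷ 1/124 = 56 weeks.
Total = 17 + 56 = 73 weeks.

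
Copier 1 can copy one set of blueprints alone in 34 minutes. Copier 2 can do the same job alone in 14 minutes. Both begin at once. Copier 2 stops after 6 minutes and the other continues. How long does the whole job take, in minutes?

136/7 minutes

In the first 6 minutes the combined rate is 12/119, so 72/119 of the job is done, leaving 47/119.
After Copier 2 leaves the rate is 1/34 per minute; the remaining 47/119 takes 94/7 minutes.
Total = 6 + 94/7 = 136/7 minutes.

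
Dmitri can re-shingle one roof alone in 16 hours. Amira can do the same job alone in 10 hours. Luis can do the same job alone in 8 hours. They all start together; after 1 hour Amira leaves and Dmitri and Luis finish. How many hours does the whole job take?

In the first 1 hour the combined rate is 23/80, so 23/80 of the job is done, leaving 57/80.
After Amira leaves the rate is 3/16 per hour; the remaining 57/80 takes 19/5 hours.
Total = 1 + 19/5 = 24/5 hours.

24/5 hours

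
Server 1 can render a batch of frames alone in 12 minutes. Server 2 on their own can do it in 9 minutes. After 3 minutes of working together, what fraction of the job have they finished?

7/12

Combined rate: 1/12 + 1/9 = (3 + 4)/36 = 7/36 per minute.
In 3 minutes they complete 3·7/36 = 7/12 of the job.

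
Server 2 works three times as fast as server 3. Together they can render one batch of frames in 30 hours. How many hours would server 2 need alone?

Let server 3's rate be r; then server 2's rate is 3r, so together (3 + 1)r = 4r = 1/30.
Thus r = 1/120 per hour.
Server 3 alone: 120 hours; server 2 alone: 40 hours.

40 hours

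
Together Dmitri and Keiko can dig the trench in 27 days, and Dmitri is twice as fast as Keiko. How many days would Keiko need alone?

81 days

Let Keiko's rate be r; then Dmitri's rate is 2r, so together (2 + 1)r = 3r = 1/27.
Thus r = 1/81 per day.
Keiko alone: 81 days; Dmitri alone: 81/2 days.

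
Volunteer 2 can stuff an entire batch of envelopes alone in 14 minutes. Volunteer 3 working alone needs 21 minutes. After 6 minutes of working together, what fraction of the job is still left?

Combined rate: 1/14 + 1/21 = (3 + 2)/42 = 5/42 per minute.
In 6 minutes they complete 6·5/42 = 5/7 of the job.
So 2/7 remains.

2/7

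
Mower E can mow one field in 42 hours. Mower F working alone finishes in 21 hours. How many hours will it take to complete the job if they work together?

14 hours

With two workers the combined time is the product over the sum: 42·21/(42+21) = 882/63 = 14 hours.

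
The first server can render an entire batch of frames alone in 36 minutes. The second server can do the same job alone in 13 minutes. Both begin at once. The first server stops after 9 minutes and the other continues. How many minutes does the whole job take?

39/4 minutes

In the first 9 minutes the combined rate is 49/468, so 49/52 of the job is done, leaving 3/52.
After the first server leaves the rate is 1/13 per minute; the remaining 3/52 takes 3/4 minutes.
Total = 9 + 3/4 = 39/4 minutes.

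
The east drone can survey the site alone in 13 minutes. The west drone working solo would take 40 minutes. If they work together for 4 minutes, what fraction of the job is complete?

Combined rate: 1/13 + 1/40 = (40 + 13)/520 = 53/520 per minute.
In 4 minutes they complete 4·53/520 = 53/130 of the job.

53/130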